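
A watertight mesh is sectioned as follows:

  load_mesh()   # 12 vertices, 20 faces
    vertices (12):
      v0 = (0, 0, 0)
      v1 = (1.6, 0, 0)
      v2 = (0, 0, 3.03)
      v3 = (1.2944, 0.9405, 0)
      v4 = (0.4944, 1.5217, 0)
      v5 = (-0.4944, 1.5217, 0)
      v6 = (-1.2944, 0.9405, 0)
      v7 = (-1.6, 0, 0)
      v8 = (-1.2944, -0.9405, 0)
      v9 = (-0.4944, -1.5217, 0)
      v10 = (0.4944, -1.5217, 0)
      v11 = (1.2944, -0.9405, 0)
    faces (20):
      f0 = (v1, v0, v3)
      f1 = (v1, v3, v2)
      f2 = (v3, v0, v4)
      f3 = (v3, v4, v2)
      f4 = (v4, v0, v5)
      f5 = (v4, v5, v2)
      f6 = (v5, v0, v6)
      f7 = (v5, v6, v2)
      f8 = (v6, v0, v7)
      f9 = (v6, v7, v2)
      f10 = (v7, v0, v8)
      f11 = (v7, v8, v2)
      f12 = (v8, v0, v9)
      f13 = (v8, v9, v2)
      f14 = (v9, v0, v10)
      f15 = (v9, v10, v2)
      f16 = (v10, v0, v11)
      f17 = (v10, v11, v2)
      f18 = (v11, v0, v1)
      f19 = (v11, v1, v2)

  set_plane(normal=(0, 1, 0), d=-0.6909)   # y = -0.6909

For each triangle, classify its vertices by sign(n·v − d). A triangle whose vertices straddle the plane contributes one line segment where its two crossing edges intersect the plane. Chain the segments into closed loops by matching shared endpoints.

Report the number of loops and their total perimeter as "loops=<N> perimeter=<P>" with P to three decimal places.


Straddling triangles (10 of 20):
  (v7,v0,v8) [++-] → (-0.950878, -0.6909, 0)–(-1.3755, -0.6909, 0)  len=0.4246
  (v7,v8,v2) [+-+] → (-1.3755, -0.6909, 0)–(-0.950878, -0.6909, 0.804134)  len=0.9094
  (v8,v0,v9) [-+-] → (-0.950878, -0.6909, 0)–(-0.224473, -0.6909, 0)  len=0.7264
  (v8,v9,v2) [--+] → (-0.224473, -0.6909, 1.65428)–(-0.950878, -0.6909, 0.804134)  len=1.1182
  (v9,v0,v10) [-+-] → (-0.224473, -0.6909, 0)–(0.224473, -0.6909, 0)  len=0.4489
  (v9,v10,v2) [--+] → (0.224473, -0.6909, 1.65428)–(-0.224473, -0.6909, 1.65428)  len=0.4489
  (v10,v0,v11) [-+-] → (0.224473, -0.6909, 0)–(0.950878, -0.6909, 0)  len=0.7264
  (v10,v11,v2) [--+] → (0.950878, -0.6909, 0.804134)–(0.224473, -0.6909, 1.65428)  len=1.1182
  (v11,v0,v1) [-++] → (0.950878, -0.6909, 0)–(1.3755, -0.6909, 0)  len=0.4246
  (v11,v1,v2) [-++] → (1.3755, -0.6909, 0)–(0.950878, -0.6909, 0.804134)  len=0.9094

Chained into 1 loop(s):
  loop 1: 10 segments, perimeter = 7.2551
Total perimeter = 7.255

loops=1 perimeter=7.255


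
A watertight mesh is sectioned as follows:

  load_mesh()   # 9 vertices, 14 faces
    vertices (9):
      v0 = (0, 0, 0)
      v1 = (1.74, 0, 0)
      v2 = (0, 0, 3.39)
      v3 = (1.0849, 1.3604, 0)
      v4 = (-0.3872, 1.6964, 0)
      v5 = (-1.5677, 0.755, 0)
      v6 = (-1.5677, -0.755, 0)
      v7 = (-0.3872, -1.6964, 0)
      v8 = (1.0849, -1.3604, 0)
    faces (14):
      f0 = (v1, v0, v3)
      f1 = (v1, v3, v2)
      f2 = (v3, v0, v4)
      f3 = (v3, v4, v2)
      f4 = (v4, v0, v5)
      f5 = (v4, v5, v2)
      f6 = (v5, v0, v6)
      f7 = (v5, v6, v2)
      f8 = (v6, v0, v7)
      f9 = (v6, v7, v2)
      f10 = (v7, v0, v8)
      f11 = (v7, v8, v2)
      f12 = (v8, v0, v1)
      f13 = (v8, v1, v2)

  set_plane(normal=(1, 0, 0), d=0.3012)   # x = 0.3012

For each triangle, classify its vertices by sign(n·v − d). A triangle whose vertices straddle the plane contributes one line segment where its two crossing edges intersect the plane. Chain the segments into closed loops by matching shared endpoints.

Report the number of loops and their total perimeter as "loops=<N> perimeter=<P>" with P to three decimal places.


loops=1 perimeter=9.535

Straddling triangles (8 of 14):
  (v1,v0,v3) [+-+] → (0.3012, 0, 0)–(0.3012, 0.377687, 0)  len=0.3777
  (v1,v3,v2) [++-] → (0.3012, 0.377687, 2.44884)–(0.3012, 0, 2.80318)  len=0.5179
  (v3,v0,v4) [+--] → (0.3012, 0.377687, 0)–(0.3012, 1.53928, 0)  len=1.1616
  (v3,v4,v2) [+--] → (0.3012, 1.53928, 0)–(0.3012, 0.377687, 2.44884)  len=2.7104
  (v7,v0,v8) [--+] → (0.3012, -0.377687, 0)–(0.3012, -1.53928, 0)  len=1.1616
  (v7,v8,v2) [-+-] → (0.3012, -1.53928, 0)–(0.3012, -0.377687, 2.44884)  len=2.7104
  (v8,v0,v1) [+-+] → (0.3012, -0.377687, 0)–(0.3012, 0, 0)  len=0.3777
  (v8,v1,v2) [++-] → (0.3012, 0, 2.80318)–(0.3012, -0.377687, 2.44884)  len=0.5179

Chained into 1 loop(s):
  loop 1: 8 segments, perimeter = 9.5351
Total perimeter = 9.535


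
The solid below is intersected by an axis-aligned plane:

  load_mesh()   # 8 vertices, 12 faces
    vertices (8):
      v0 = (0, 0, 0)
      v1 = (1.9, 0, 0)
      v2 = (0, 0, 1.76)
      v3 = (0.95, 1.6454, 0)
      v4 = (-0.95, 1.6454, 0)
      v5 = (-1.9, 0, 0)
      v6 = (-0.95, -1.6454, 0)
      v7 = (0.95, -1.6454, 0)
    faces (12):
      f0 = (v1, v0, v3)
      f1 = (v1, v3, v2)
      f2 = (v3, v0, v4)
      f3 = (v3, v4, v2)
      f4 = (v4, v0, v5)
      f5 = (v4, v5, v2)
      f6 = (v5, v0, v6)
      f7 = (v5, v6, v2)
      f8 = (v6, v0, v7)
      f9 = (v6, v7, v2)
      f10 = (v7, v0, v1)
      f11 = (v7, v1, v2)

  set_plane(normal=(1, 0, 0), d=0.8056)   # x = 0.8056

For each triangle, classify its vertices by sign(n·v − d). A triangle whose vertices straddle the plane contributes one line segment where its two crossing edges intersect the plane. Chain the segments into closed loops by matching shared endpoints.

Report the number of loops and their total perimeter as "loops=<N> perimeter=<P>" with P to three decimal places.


loops=1 perimeter=7.188

Straddling triangles (8 of 12):
  (v1,v0,v3) [+-+] → (0.8056, 0, 0)–(0.8056, 1.3953, 0)  len=1.3953
  (v1,v3,v2) [++-] → (0.8056, 1.3953, 0.26752)–(0.8056, 0, 1.01376)  len=1.5823
  (v3,v0,v4) [+--] → (0.8056, 1.3953, 0)–(0.8056, 1.6454, 0)  len=0.2501
  (v3,v4,v2) [+--] → (0.8056, 1.6454, 0)–(0.8056, 1.3953, 0.26752)  len=0.3662
  (v6,v0,v7) [--+] → (0.8056, -1.3953, 0)–(0.8056, -1.6454, 0)  len=0.2501
  (v6,v7,v2) [-+-] → (0.8056, -1.6454, 0)–(0.8056, -1.3953, 0.26752)  len=0.3662
  (v7,v0,v1) [+-+] → (0.8056, -1.3953, 0)–(0.8056, 0, 0)  len=1.3953
  (v7,v1,v2) [++-] → (0.8056, 0, 1.01376)–(0.8056, -1.3953, 0.26752)  len=1.5823

Chained into 1 loop(s):
  loop 1: 8 segments, perimeter = 7.1879
Total perimeter = 7.188


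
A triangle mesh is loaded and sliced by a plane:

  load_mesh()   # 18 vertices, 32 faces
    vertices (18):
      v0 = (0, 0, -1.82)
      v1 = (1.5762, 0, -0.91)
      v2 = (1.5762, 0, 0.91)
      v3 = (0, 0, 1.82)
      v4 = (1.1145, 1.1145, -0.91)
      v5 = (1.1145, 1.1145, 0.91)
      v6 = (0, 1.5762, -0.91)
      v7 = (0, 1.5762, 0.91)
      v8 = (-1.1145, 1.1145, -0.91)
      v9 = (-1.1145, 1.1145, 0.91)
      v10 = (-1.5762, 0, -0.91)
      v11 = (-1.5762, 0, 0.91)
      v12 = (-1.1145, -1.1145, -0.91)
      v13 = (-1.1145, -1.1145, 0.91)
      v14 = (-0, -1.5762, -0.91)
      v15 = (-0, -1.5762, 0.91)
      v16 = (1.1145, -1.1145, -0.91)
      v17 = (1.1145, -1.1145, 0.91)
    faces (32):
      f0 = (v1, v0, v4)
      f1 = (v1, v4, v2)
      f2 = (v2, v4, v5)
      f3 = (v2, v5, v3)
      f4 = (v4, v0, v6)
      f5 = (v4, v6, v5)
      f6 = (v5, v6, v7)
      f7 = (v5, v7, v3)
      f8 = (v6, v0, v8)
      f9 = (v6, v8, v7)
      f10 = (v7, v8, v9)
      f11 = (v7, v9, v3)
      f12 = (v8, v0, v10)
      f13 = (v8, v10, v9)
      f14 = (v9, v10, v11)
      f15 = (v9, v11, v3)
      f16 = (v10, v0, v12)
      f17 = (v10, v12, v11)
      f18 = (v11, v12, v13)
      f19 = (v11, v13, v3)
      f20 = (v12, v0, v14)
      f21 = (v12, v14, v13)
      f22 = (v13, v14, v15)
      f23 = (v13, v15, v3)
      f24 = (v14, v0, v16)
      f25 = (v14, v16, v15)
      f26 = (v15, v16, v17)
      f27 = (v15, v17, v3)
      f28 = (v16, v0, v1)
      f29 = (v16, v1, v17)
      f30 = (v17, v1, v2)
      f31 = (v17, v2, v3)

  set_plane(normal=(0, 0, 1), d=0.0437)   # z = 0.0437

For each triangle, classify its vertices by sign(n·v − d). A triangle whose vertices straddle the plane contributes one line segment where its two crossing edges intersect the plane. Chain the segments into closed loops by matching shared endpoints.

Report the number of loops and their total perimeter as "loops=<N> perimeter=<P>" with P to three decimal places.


Straddling triangles (16 of 32):
  (v1,v4,v2) [--+] → (1.35644, 0.53049, 0.0437)–(1.5762, 0, 0.0437)  len=0.5742
  (v2,v4,v5) [+-+] → (1.35644, 0.53049, 0.0437)–(1.1145, 1.1145, 0.0437)  len=0.6321
  (v4,v6,v5) [--+] → (0.58401, 1.33426, 0.0437)–(1.1145, 1.1145, 0.0437)  len=0.5742
  (v5,v6,v7) [+-+] → (0.58401, 1.33426, 0.0437)–(0, 1.5762, 0.0437)  len=0.6321
  (v6,v8,v7) [--+] → (-0.53049, 1.35644, 0.0437)–(0, 1.5762, 0.0437)  len=0.5742
  (v7,v8,v9) [+-+] → (-0.53049, 1.35644, 0.0437)–(-1.1145, 1.1145, 0.0437)  len=0.6321
  (v8,v10,v9) [--+] → (-1.33426, 0.58401, 0.0437)–(-1.1145, 1.1145, 0.0437)  len=0.5742
  (v9,v10,v11) [+-+] → (-1.33426, 0.58401, 0.0437)–(-1.5762, 0, 0.0437)  len=0.6321
  (v10,v12,v11) [--+] → (-1.35644, -0.53049, 0.0437)–(-1.5762, 0, 0.0437)  len=0.5742
  (v11,v12,v13) [+-+] → (-1.35644, -0.53049, 0.0437)–(-1.1145, -1.1145, 0.0437)  len=0.6321
  (v12,v14,v13) [--+] → (-0.58401, -1.33426, 0.0437)–(-1.1145, -1.1145, 0.0437)  len=0.5742
  (v13,v14,v15) [+-+] → (-0.58401, -1.33426, 0.0437)–(0, -1.5762, 0.0437)  len=0.6321
  (v14,v16,v15) [--+] → (0.53049, -1.35644, 0.0437)–(0, -1.5762, 0.0437)  len=0.5742
  (v15,v16,v17) [+-+] → (0.53049, -1.35644, 0.0437)–(1.1145, -1.1145, 0.0437)  len=0.6321
  (v16,v1,v17) [--+] → (1.33426, -0.58401, 0.0437)–(1.1145, -1.1145, 0.0437)  len=0.5742
  (v17,v1,v2) [+-+] → (1.33426, -0.58401, 0.0437)–(1.5762, 0, 0.0437)  len=0.6321

Chained into 1 loop(s):
  loop 1: 16 segments, perimeter = 9.6508
Total perimeter = 9.651

loops=1 perimeter=9.651


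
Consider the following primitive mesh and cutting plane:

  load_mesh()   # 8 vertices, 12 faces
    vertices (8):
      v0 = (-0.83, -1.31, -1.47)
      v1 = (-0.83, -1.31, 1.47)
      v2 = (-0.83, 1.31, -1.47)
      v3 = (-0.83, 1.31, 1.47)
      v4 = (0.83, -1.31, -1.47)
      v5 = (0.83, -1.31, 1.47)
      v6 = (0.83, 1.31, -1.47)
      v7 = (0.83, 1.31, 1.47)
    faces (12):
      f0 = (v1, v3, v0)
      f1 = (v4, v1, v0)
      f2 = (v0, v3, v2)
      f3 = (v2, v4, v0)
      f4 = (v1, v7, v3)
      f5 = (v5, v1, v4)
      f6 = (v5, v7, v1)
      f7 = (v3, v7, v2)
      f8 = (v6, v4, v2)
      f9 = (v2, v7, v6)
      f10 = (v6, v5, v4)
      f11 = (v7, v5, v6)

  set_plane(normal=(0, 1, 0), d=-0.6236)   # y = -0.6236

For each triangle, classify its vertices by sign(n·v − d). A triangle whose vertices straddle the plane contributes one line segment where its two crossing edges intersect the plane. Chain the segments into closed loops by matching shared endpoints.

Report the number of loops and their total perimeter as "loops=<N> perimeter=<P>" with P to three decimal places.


Straddling triangles (8 of 12):
  (v1,v3,v0) [-+-] → (-0.83, -0.6236, 1.47)–(-0.83, -0.6236, -0.699765)  len=2.1698
  (v0,v3,v2) [-++] → (-0.83, -0.6236, -0.699765)–(-0.83, -0.6236, -1.47)  len=0.7702
  (v2,v4,v0) [+--] → (0.395105, -0.6236, -1.47)–(-0.83, -0.6236, -1.47)  len=1.2251
  (v1,v7,v3) [-++] → (-0.395105, -0.6236, 1.47)–(-0.83, -0.6236, 1.47)  len=0.4349
  (v5,v7,v1) [-+-] → (0.83, -0.6236, 1.47)–(-0.395105, -0.6236, 1.47)  len=1.2251
  (v6,v4,v2) [+-+] → (0.83, -0.6236, -1.47)–(0.395105, -0.6236, -1.47)  len=0.4349
  (v6,v5,v4) [+--] → (0.83, -0.6236, 0.699765)–(0.83, -0.6236, -1.47)  len=2.1698
  (v7,v5,v6) [+-+] → (0.83, -0.6236, 1.47)–(0.83, -0.6236, 0.699765)  len=0.7702

Chained into 1 loop(s):
  loop 1: 8 segments, perimeter = 9.2000
Total perimeter = 9.200

loops=1 perimeter=9.200


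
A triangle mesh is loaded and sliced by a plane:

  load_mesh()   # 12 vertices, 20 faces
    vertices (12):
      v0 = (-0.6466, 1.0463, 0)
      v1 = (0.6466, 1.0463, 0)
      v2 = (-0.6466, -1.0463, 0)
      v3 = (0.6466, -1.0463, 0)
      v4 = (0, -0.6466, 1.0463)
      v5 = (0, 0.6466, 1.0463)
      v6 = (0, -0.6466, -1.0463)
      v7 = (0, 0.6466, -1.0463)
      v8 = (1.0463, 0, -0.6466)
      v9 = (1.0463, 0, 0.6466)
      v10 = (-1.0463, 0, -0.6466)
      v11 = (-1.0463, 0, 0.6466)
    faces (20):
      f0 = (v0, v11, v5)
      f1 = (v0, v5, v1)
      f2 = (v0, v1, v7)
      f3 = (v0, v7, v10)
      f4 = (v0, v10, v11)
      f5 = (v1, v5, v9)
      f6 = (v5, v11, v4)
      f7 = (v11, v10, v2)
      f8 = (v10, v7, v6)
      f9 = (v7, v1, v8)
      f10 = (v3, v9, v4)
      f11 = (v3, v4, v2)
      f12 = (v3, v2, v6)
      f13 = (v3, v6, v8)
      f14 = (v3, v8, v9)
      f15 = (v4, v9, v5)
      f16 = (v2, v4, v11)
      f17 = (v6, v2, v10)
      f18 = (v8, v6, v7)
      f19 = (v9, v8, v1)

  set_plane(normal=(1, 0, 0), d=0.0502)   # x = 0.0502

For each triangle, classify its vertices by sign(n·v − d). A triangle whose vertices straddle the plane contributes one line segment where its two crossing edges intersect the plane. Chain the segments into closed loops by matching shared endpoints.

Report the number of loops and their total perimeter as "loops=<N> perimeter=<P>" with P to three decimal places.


loops=1 perimeter=6.946

Straddling triangles (10 of 20):
  (v0,v5,v1) [--+] → (0.0502, 0.677631, 0.965069)–(0.0502, 1.0463, 0)  len=1.0331
  (v0,v1,v7) [-+-] → (0.0502, 1.0463, 0)–(0.0502, 0.677631, -0.965069)  len=1.0331
  (v1,v5,v9) [+-+] → (0.0502, 0.677631, 0.965069)–(0.0502, 0.615577, 1.02712)  len=0.0878
  (v7,v1,v8) [-++] → (0.0502, 0.677631, -0.965069)–(0.0502, 0.615577, -1.02712)  len=0.0878
  (v3,v9,v4) [++-] → (0.0502, -0.615577, 1.02712)–(0.0502, -0.677631, 0.965069)  len=0.0878
  (v3,v4,v2) [+--] → (0.0502, -0.677631, 0.965069)–(0.0502, -1.0463, 0)  len=1.0331
  (v3,v2,v6) [+--] → (0.0502, -1.0463, 0)–(0.0502, -0.677631, -0.965069)  len=1.0331
  (v3,v6,v8) [+-+] → (0.0502, -0.677631, -0.965069)–(0.0502, -0.615577, -1.02712)  len=0.0878
  (v4,v9,v5) [-+-] → (0.0502, -0.615577, 1.02712)–(0.0502, 0.615577, 1.02712)  len=1.2312
  (v8,v6,v7) [+--] → (0.0502, -0.615577, -1.02712)–(0.0502, 0.615577, -1.02712)  len=1.2312

Chained into 1 loop(s):
  loop 1: 10 segments, perimeter = 6.9457
Total perimeter = 6.946


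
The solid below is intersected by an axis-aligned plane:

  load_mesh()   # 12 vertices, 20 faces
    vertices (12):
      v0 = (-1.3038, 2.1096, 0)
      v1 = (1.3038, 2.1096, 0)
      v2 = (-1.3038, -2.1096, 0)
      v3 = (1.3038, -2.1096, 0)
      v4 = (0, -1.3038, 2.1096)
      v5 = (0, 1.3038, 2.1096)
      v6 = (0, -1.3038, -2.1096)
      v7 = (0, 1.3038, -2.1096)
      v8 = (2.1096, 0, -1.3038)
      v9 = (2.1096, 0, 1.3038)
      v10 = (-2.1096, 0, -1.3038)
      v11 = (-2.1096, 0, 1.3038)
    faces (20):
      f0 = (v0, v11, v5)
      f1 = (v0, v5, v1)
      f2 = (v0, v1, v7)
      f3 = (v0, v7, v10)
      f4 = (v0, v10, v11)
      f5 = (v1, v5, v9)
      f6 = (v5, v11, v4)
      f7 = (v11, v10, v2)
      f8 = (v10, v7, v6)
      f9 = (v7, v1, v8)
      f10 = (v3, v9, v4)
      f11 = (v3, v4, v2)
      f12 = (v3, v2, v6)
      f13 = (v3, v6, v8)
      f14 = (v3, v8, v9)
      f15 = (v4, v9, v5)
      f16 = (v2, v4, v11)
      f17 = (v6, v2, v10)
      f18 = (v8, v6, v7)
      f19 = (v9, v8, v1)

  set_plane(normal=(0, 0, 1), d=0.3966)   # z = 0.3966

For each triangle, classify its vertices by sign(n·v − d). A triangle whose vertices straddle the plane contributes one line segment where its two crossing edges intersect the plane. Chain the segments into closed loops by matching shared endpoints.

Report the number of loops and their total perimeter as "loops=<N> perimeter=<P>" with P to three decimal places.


Straddling triangles (10 of 20):
  (v0,v11,v5) [-++] → (-1.54891, 1.46789, 0.3966)–(-1.05869, 1.95811, 0.3966)  len=0.6933
  (v0,v5,v1) [-+-] → (-1.05869, 1.95811, 0.3966)–(1.05869, 1.95811, 0.3966)  len=2.1174
  (v0,v10,v11) [--+] → (-2.1096, 0, 0.3966)–(-1.54891, 1.46789, 0.3966)  len=1.5713
  (v1,v5,v9) [-++] → (1.05869, 1.95811, 0.3966)–(1.54891, 1.46789, 0.3966)  len=0.6933
  (v11,v10,v2) [+--] → (-2.1096, 0, 0.3966)–(-1.54891, -1.46789, 0.3966)  len=1.5713
  (v3,v9,v4) [-++] → (1.54891, -1.46789, 0.3966)–(1.05869, -1.95811, 0.3966)  len=0.6933
  (v3,v4,v2) [-+-] → (1.05869, -1.95811, 0.3966)–(-1.05869, -1.95811, 0.3966)  len=2.1174
  (v3,v8,v9) [--+] → (2.1096, 0, 0.3966)–(1.54891, -1.46789, 0.3966)  len=1.5713
  (v2,v4,v11) [-++] → (-1.05869, -1.95811, 0.3966)–(-1.54891, -1.46789, 0.3966)  len=0.6933
  (v9,v8,v1) [+--] → (2.1096, 0, 0.3966)–(1.54891, 1.46789, 0.3966)  len=1.5713

Chained into 1 loop(s):
  loop 1: 10 segments, perimeter = 13.2932
Total perimeter = 13.293

loops=1 perimeter=13.293


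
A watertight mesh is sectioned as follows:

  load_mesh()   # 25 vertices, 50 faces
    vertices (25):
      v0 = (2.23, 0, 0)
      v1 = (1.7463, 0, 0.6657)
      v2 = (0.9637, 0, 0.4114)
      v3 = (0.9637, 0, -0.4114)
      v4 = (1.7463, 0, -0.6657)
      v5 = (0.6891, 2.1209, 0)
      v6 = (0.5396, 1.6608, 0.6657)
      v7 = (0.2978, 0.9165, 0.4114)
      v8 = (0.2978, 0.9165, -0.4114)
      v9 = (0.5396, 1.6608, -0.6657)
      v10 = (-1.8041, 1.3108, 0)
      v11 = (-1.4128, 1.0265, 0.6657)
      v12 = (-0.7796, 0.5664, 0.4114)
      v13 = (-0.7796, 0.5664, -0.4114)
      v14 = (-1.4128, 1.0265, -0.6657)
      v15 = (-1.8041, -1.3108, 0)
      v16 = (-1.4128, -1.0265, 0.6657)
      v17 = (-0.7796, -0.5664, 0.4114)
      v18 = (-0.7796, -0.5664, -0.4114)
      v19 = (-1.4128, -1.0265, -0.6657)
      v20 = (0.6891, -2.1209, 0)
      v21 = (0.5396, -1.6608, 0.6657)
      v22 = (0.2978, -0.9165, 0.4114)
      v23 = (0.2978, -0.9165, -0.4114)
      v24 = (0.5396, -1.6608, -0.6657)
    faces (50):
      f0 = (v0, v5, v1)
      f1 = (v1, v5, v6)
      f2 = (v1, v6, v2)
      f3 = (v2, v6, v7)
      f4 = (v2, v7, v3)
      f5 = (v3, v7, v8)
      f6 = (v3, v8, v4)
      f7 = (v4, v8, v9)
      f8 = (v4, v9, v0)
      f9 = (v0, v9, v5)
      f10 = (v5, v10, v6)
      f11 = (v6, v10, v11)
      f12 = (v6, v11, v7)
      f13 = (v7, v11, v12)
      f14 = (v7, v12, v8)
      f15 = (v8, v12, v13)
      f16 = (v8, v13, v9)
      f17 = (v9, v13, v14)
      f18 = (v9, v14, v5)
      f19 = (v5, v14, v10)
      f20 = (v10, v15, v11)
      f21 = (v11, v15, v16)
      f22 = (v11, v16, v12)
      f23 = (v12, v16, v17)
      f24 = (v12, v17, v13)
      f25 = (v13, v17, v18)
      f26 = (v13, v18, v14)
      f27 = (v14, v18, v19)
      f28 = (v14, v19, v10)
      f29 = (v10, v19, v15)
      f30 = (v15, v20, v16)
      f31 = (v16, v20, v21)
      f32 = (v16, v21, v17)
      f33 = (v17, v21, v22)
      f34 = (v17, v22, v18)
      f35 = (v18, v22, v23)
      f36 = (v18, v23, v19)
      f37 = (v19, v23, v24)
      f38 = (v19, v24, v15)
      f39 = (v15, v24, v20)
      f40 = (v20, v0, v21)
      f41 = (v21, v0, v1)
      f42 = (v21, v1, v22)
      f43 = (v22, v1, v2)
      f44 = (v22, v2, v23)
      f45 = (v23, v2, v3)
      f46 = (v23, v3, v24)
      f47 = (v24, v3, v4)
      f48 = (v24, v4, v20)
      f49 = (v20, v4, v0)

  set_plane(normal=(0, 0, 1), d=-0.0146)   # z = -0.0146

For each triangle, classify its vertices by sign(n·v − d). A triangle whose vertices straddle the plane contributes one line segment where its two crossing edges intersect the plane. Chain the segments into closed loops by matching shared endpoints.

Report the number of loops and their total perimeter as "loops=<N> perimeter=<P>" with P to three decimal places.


Straddling triangles (20 of 50):
  (v2,v7,v3) [++-] → (0.642566, 0.441987, -0.0146)–(0.9637, 0, -0.0146)  len=0.5463
  (v3,v7,v8) [-+-] → (0.642566, 0.441987, -0.0146)–(0.2978, 0.9165, -0.0146)  len=0.5865
  (v4,v9,v0) [--+] → (2.19293, 0.0364243, -0.0146)–(2.21939, 0, -0.0146)  len=0.0450
  (v0,v9,v5) [+-+] → (2.19293, 0.0364243, -0.0146)–(0.685821, 2.11081, -0.0146)  len=2.5641
  (v7,v12,v8) [++-] → (-0.221782, 0.747662, -0.0146)–(0.2978, 0.9165, -0.0146)  len=0.5463
  (v8,v12,v13) [-+-] → (-0.221782, 0.747662, -0.0146)–(-0.7796, 0.5664, -0.0146)  len=0.5865
  (v9,v14,v5) [--+] → (0.643002, 2.0969, -0.0146)–(0.685821, 2.11081, -0.0146)  len=0.0450
  (v5,v14,v10) [+-+] → (0.643002, 2.0969, -0.0146)–(-1.79552, 1.30456, -0.0146)  len=2.5640
  (v12,v17,v13) [++-] → (-0.7796, 0.0201007, -0.0146)–(-0.7796, 0.5664, -0.0146)  len=0.5463
  (v13,v17,v18) [-+-] → (-0.7796, 0.0201007, -0.0146)–(-0.7796, -0.5664, -0.0146)  len=0.5865
  (v14,v19,v10) [--+] → (-1.79552, 1.25954, -0.0146)–(-1.79552, 1.30456, -0.0146)  len=0.0450
  (v10,v19,v15) [+-+] → (-1.79552, 1.25954, -0.0146)–(-1.79552, -1.30456, -0.0146)  len=2.5641
  (v17,v22,v18) [++-] → (-0.260018, -0.735238, -0.0146)–(-0.7796, -0.5664, -0.0146)  len=0.5463
  (v18,v22,v23) [-+-] → (-0.260018, -0.735238, -0.0146)–(0.2978, -0.9165, -0.0146)  len=0.5865
  (v19,v24,v15) [--+] → (-1.7527, -1.31848, -0.0146)–(-1.79552, -1.30456, -0.0146)  len=0.0450
  (v15,v24,v20) [+-+] → (-1.7527, -1.31848, -0.0146)–(0.685821, -2.11081, -0.0146)  len=2.5640
  (v22,v2,v23) [++-] → (0.618934, -0.474513, -0.0146)–(0.2978, -0.9165, -0.0146)  len=0.5463
  (v23,v2,v3) [-+-] → (0.618934, -0.474513, -0.0146)–(0.9637, 0, -0.0146)  len=0.5865
  (v24,v4,v20) [--+] → (0.712286, -2.07438, -0.0146)–(0.685821, -2.11081, -0.0146)  len=0.0450
  (v20,v4,v0) [+-+] → (0.712286, -2.07438, -0.0146)–(2.21939, 0, -0.0146)  len=2.5641

Chained into 2 loop(s):
  loop 1: 10 segments, perimeter = 5.6643
  loop 2: 10 segments, perimeter = 13.0454
Total perimeter = 18.710

loops=2 perimeter=18.710


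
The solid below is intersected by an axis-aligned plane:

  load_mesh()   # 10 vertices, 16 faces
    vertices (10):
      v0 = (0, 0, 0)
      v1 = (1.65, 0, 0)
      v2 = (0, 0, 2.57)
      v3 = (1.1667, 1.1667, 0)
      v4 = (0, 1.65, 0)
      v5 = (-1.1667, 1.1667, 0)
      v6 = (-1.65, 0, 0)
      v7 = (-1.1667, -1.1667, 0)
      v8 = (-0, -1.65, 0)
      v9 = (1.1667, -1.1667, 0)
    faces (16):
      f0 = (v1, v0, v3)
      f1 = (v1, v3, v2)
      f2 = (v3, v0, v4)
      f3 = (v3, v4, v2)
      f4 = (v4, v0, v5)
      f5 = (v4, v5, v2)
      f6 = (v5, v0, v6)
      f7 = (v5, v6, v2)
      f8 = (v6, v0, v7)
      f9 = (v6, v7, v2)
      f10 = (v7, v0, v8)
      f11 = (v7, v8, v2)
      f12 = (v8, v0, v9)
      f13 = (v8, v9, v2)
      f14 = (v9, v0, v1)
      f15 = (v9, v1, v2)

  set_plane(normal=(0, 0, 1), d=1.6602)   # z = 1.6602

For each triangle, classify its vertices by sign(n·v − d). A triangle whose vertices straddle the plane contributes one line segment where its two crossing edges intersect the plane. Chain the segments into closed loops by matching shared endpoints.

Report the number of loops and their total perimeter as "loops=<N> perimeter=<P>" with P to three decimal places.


loops=1 perimeter=3.576

Straddling triangles (8 of 16):
  (v1,v3,v2) [--+] → (0.413021, 0.413021, 1.6602)–(0.584113, 0, 1.6602)  len=0.4471
  (v3,v4,v2) [--+] → (0, 0.584113, 1.6602)–(0.413021, 0.413021, 1.6602)  len=0.4471
  (v4,v5,v2) [--+] → (-0.413021, 0.413021, 1.6602)–(0, 0.584113, 1.6602)  len=0.4471
  (v5,v6,v2) [--+] → (-0.584113, 0, 1.6602)–(-0.413021, 0.413021, 1.6602)  len=0.4471
  (v6,v7,v2) [--+] → (-0.413021, -0.413021, 1.6602)–(-0.584113, 0, 1.6602)  len=0.4471
  (v7,v8,v2) [--+] → (0, -0.584113, 1.6602)–(-0.413021, -0.413021, 1.6602)  len=0.4471
  (v8,v9,v2) [--+] → (0.413021, -0.413021, 1.6602)–(0, -0.584113, 1.6602)  len=0.4471
  (v9,v1,v2) [--+] → (0.584113, 0, 1.6602)–(0.413021, -0.413021, 1.6602)  len=0.4471

Chained into 1 loop(s):
  loop 1: 8 segments, perimeter = 3.5764
Total perimeter = 3.576


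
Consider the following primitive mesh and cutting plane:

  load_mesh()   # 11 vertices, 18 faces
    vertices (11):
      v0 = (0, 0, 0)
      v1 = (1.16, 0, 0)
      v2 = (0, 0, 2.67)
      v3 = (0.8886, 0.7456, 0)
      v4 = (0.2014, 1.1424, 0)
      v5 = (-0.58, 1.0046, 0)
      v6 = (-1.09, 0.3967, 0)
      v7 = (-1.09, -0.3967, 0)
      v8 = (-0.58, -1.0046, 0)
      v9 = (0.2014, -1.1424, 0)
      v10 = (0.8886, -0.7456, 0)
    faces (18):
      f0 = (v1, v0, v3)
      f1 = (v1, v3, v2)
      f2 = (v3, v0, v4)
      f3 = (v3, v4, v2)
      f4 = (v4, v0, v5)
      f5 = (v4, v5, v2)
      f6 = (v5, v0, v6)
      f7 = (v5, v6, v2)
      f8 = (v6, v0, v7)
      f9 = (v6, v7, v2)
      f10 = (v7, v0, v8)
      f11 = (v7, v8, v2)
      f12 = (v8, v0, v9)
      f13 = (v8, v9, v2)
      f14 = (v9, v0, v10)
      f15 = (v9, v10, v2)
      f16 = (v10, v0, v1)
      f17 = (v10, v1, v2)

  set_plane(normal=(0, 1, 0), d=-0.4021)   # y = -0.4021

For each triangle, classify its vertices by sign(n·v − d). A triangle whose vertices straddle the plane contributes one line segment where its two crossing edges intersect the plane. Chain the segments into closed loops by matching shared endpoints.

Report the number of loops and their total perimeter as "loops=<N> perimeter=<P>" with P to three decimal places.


Straddling triangles (8 of 18):
  (v7,v0,v8) [++-] → (-0.23215, -0.4021, 0)–(-1.08547, -0.4021, 0)  len=0.8533
  (v7,v8,v2) [+-+] → (-1.08547, -0.4021, 0)–(-0.23215, -0.4021, 1.60131)  len=1.8145
  (v8,v0,v9) [-+-] → (-0.23215, -0.4021, 0)–(0.0708884, -0.4021, 0)  len=0.3030
  (v8,v9,v2) [--+] → (0.0708884, -0.4021, 1.73022)–(-0.23215, -0.4021, 1.60131)  len=0.3293
  (v9,v0,v10) [-+-] → (0.0708884, -0.4021, 0)–(0.47922, -0.4021, 0)  len=0.4083
  (v9,v10,v2) [--+] → (0.47922, -0.4021, 1.23008)–(0.0708884, -0.4021, 1.73022)  len=0.6457
  (v10,v0,v1) [-++] → (0.47922, -0.4021, 0)–(1.01363, -0.4021, 0)  len=0.5344
  (v10,v1,v2) [-++] → (1.01363, -0.4021, 0)–(0.47922, -0.4021, 1.23008)  len=1.3412

Chained into 1 loop(s):
  loop 1: 8 segments, perimeter = 6.2297
Total perimeter = 6.230

loops=1 perimeter=6.230


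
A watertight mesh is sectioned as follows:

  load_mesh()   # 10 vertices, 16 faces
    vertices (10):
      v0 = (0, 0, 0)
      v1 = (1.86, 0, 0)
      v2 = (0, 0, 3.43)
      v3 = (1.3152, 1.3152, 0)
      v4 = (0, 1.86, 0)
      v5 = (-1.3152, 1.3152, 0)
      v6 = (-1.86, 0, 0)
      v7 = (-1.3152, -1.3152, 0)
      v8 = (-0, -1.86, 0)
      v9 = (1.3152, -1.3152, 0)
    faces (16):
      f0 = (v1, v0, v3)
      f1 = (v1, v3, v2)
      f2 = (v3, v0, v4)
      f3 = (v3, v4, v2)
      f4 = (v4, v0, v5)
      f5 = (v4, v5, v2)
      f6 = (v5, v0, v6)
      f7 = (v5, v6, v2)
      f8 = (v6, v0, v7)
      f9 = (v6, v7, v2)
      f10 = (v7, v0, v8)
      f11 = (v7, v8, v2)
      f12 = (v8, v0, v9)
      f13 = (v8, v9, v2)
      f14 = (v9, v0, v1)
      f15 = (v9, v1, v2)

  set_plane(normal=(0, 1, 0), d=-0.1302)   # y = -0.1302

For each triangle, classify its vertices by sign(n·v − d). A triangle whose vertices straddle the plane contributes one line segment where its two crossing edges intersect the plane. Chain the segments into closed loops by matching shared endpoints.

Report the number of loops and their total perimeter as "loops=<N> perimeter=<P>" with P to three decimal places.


Straddling triangles (8 of 16):
  (v6,v0,v7) [++-] → (-0.1302, -0.1302, 0)–(-1.80607, -0.1302, 0)  len=1.6759
  (v6,v7,v2) [+-+] → (-1.80607, -0.1302, 0)–(-0.1302, -0.1302, 3.09044)  len=3.5156
  (v7,v0,v8) [-+-] → (-0.1302, -0.1302, 0)–(0, -0.1302, 0)  len=0.1302
  (v7,v8,v2) [--+] → (0, -0.1302, 3.1899)–(-0.1302, -0.1302, 3.09044)  len=0.1638
  (v8,v0,v9) [-+-] → (0, -0.1302, 0)–(0.1302, -0.1302, 0)  len=0.1302
  (v8,v9,v2) [--+] → (0.1302, -0.1302, 3.09044)–(0, -0.1302, 3.1899)  len=0.1638
  (v9,v0,v1) [-++] → (0.1302, -0.1302, 0)–(1.80607, -0.1302, 0)  len=1.6759
  (v9,v1,v2) [-++] → (1.80607, -0.1302, 0)–(0.1302, -0.1302, 3.09044)  len=3.5156

Chained into 1 loop(s):
  loop 1: 8 segments, perimeter = 10.9710
Total perimeter = 10.971

loops=1 perimeter=10.971


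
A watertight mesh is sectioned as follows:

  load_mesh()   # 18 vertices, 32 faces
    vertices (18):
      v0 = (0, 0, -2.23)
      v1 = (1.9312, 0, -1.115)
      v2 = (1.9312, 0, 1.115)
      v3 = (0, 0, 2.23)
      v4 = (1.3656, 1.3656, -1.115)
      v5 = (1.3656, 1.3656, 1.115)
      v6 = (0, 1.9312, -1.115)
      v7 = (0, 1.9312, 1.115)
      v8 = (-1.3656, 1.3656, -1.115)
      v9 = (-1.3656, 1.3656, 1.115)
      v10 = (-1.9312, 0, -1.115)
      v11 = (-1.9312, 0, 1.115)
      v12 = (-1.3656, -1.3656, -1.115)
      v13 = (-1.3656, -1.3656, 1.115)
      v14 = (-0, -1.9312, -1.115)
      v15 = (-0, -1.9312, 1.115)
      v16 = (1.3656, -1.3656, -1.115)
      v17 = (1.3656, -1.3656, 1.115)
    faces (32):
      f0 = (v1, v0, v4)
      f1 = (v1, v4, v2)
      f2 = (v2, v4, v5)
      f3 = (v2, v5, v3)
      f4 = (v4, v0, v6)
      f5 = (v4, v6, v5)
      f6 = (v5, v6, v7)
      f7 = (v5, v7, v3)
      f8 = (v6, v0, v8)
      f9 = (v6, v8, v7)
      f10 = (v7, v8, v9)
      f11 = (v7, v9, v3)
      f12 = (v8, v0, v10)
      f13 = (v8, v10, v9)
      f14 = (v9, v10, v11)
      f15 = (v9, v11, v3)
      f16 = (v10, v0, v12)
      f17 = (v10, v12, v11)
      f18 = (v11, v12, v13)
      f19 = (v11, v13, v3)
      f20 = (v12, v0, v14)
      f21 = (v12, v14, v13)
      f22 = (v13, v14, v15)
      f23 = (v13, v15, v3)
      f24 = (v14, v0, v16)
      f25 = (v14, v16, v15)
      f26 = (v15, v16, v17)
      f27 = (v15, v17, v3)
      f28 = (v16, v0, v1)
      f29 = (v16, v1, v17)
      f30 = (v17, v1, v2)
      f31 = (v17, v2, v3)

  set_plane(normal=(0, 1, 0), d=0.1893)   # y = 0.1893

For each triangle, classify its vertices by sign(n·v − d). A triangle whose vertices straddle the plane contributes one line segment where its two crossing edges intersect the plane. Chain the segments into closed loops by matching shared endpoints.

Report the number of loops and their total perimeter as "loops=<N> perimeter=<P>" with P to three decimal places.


Straddling triangles (12 of 32):
  (v1,v0,v4) [--+] → (0.1893, 0.1893, -2.07544)–(1.8528, 0.1893, -1.115)  len=1.9208
  (v1,v4,v2) [-+-] → (1.8528, 0.1893, -1.115)–(1.8528, 0.1893, 0.805877)  len=1.9209
  (v2,v4,v5) [-++] → (1.8528, 0.1893, 0.805877)–(1.8528, 0.1893, 1.115)  len=0.3091
  (v2,v5,v3) [-+-] → (1.8528, 0.1893, 1.115)–(0.1893, 0.1893, 2.07544)  len=1.9208
  (v4,v0,v6) [+-+] → (0.1893, 0.1893, -2.07544)–(0, 0.1893, -2.12071)  len=0.1946
  (v5,v7,v3) [++-] → (0, 0.1893, 2.12071)–(0.1893, 0.1893, 2.07544)  len=0.1946
  (v6,v0,v8) [+-+] → (0, 0.1893, -2.12071)–(-0.1893, 0.1893, -2.07544)  len=0.1946
  (v7,v9,v3) [++-] → (-0.1893, 0.1893, 2.07544)–(0, 0.1893, 2.12071)  len=0.1946
  (v8,v0,v10) [+--] → (-0.1893, 0.1893, -2.07544)–(-1.8528, 0.1893, -1.115)  len=1.9208
  (v8,v10,v9) [+-+] → (-1.8528, 0.1893, -1.115)–(-1.8528, 0.1893, -0.805877)  len=0.3091
  (v9,v10,v11) [+--] → (-1.8528, 0.1893, -0.805877)–(-1.8528, 0.1893, 1.115)  len=1.9209
  (v9,v11,v3) [+--] → (-1.8528, 0.1893, 1.115)–(-0.1893, 0.1893, 2.07544)  len=1.9208

Chained into 1 loop(s):
  loop 1: 12 segments, perimeter = 12.9219
Total perimeter = 12.922

loops=1 perimeter=12.922


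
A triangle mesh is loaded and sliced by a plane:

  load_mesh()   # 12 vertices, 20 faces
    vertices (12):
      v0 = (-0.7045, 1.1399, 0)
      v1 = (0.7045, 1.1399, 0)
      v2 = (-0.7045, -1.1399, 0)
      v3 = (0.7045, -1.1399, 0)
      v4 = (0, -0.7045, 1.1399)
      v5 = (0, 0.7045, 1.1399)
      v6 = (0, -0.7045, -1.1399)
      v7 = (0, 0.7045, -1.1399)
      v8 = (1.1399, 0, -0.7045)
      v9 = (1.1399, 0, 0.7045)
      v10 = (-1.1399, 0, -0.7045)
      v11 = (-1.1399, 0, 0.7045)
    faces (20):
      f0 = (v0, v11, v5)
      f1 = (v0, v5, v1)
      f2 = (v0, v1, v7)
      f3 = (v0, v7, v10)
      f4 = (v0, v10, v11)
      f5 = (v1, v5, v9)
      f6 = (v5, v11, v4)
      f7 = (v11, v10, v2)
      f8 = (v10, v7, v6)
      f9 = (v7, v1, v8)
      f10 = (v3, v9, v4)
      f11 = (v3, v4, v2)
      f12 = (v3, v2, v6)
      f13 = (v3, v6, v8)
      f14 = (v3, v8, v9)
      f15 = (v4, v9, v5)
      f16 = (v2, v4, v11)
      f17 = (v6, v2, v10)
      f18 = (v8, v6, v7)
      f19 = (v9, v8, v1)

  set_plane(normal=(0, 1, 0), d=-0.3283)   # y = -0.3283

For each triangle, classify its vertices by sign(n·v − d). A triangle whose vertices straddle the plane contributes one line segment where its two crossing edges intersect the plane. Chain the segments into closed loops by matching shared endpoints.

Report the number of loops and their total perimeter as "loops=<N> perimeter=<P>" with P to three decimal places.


loops=1 perimeter=6.908

Straddling triangles (10 of 20):
  (v5,v11,v4) [++-] → (-0.608702, -0.3283, 0.907398)–(0, -0.3283, 1.1399)  len=0.6516
  (v11,v10,v2) [++-] → (-1.0145, -0.3283, -0.501599)–(-1.0145, -0.3283, 0.501599)  len=1.0032
  (v10,v7,v6) [++-] → (0, -0.3283, -1.1399)–(-0.608702, -0.3283, -0.907398)  len=0.6516
  (v3,v9,v4) [-+-] → (1.0145, -0.3283, 0.501599)–(0.608702, -0.3283, 0.907398)  len=0.5739
  (v3,v6,v8) [--+] → (0.608702, -0.3283, -0.907398)–(1.0145, -0.3283, -0.501599)  len=0.5739
  (v3,v8,v9) [-++] → (1.0145, -0.3283, -0.501599)–(1.0145, -0.3283, 0.501599)  len=1.0032
  (v4,v9,v5) [-++] → (0.608702, -0.3283, 0.907398)–(0, -0.3283, 1.1399)  len=0.6516
  (v2,v4,v11) [--+] → (-0.608702, -0.3283, 0.907398)–(-1.0145, -0.3283, 0.501599)  len=0.5739
  (v6,v2,v10) [--+] → (-1.0145, -0.3283, -0.501599)–(-0.608702, -0.3283, -0.907398)  len=0.5739
  (v8,v6,v7) [+-+] → (0.608702, -0.3283, -0.907398)–(0, -0.3283, -1.1399)  len=0.6516

Chained into 1 loop(s):
  loop 1: 10 segments, perimeter = 6.9083
Total perimeter = 6.908


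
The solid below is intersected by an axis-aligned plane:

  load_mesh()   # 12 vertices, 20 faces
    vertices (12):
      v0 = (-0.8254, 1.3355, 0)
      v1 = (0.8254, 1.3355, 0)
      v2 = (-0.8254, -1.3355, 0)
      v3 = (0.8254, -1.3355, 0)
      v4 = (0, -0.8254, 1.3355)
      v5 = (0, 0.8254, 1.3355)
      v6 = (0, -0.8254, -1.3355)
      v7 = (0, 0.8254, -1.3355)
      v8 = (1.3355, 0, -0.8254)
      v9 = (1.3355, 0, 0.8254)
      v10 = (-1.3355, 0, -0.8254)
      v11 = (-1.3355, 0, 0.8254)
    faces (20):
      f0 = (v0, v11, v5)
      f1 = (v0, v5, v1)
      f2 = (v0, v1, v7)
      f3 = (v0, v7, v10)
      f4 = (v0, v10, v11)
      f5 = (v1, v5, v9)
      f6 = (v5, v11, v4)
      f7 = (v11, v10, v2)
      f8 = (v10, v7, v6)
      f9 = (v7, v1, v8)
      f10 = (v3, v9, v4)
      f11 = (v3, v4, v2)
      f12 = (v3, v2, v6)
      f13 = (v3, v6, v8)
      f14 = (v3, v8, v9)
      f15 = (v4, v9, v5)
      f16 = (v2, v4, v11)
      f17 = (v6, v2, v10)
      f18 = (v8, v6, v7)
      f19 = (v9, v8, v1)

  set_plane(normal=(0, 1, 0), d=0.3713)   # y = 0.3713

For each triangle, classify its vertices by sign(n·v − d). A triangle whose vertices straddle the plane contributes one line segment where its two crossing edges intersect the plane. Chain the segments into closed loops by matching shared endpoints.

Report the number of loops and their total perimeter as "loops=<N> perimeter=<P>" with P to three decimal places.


Straddling triangles (10 of 20):
  (v0,v11,v5) [+-+] → (-1.19368, 0.3713, 0.59592)–(-0.734735, 0.3713, 1.05486)  len=0.6490
  (v0,v7,v10) [++-] → (-0.734735, 0.3713, -1.05486)–(-1.19368, 0.3713, -0.59592)  len=0.6490
  (v0,v10,v11) [+--] → (-1.19368, 0.3713, -0.59592)–(-1.19368, 0.3713, 0.59592)  len=1.1918
  (v1,v5,v9) [++-] → (0.734735, 0.3713, 1.05486)–(1.19368, 0.3713, 0.59592)  len=0.6490
  (v5,v11,v4) [+--] → (-0.734735, 0.3713, 1.05486)–(0, 0.3713, 1.3355)  len=0.7865
  (v10,v7,v6) [-+-] → (-0.734735, 0.3713, -1.05486)–(0, 0.3713, -1.3355)  len=0.7865
  (v7,v1,v8) [++-] → (1.19368, 0.3713, -0.59592)–(0.734735, 0.3713, -1.05486)  len=0.6490
  (v4,v9,v5) [--+] → (0.734735, 0.3713, 1.05486)–(0, 0.3713, 1.3355)  len=0.7865
  (v8,v6,v7) [--+] → (0, 0.3713, -1.3355)–(0.734735, 0.3713, -1.05486)  len=0.7865
  (v9,v8,v1) [--+] → (1.19368, 0.3713, -0.59592)–(1.19368, 0.3713, 0.59592)  len=1.1918

Chained into 1 loop(s):
  loop 1: 10 segments, perimeter = 8.1259
Total perimeter = 8.126

loops=1 perimeter=8.126


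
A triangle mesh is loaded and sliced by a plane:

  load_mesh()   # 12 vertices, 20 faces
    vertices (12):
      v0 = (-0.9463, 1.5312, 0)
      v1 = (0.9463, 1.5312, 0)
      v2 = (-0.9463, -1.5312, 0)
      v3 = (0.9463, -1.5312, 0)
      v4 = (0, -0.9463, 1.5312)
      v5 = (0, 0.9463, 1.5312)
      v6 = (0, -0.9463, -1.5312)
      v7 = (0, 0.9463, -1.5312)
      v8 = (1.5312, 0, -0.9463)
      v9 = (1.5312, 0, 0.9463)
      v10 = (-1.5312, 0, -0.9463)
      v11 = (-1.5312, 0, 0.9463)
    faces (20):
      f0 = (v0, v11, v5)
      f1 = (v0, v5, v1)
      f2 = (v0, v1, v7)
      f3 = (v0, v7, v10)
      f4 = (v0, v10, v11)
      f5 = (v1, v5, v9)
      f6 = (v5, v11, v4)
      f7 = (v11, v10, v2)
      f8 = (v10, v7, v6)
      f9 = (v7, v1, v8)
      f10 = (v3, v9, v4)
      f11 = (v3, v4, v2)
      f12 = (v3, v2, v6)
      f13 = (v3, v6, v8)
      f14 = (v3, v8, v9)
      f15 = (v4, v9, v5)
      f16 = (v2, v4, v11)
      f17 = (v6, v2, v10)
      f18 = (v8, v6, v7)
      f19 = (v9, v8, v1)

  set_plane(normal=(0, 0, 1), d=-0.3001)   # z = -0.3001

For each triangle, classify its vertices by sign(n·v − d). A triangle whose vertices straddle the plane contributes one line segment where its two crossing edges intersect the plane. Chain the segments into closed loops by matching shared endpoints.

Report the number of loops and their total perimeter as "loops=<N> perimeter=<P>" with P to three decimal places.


loops=1 perimeter=9.619

Straddling triangles (10 of 20):
  (v0,v1,v7) [++-] → (0.760835, 1.41657, -0.3001)–(-0.760835, 1.41657, -0.3001)  len=1.5217
  (v0,v7,v10) [+--] → (-0.760835, 1.41657, -0.3001)–(-1.13179, 1.04561, -0.3001)  len=0.5246
  (v0,v10,v11) [+-+] → (-1.13179, 1.04561, -0.3001)–(-1.5312, 0, -0.3001)  len=1.1193
  (v11,v10,v2) [+-+] → (-1.5312, 0, -0.3001)–(-1.13179, -1.04561, -0.3001)  len=1.1193
  (v7,v1,v8) [-+-] → (0.760835, 1.41657, -0.3001)–(1.13179, 1.04561, -0.3001)  len=0.5246
  (v3,v2,v6) [++-] → (-0.760835, -1.41657, -0.3001)–(0.760835, -1.41657, -0.3001)  len=1.5217
  (v3,v6,v8) [+--] → (0.760835, -1.41657, -0.3001)–(1.13179, -1.04561, -0.3001)  len=0.5246
  (v3,v8,v9) [+-+] → (1.13179, -1.04561, -0.3001)–(1.5312, 0, -0.3001)  len=1.1193
  (v6,v2,v10) [-+-] → (-0.760835, -1.41657, -0.3001)–(-1.13179, -1.04561, -0.3001)  len=0.5246
  (v9,v8,v1) [+-+] → (1.5312, 0, -0.3001)–(1.13179, 1.04561, -0.3001)  len=1.1193

Chained into 1 loop(s):
  loop 1: 10 segments, perimeter = 9.6190
Total perimeter = 9.619


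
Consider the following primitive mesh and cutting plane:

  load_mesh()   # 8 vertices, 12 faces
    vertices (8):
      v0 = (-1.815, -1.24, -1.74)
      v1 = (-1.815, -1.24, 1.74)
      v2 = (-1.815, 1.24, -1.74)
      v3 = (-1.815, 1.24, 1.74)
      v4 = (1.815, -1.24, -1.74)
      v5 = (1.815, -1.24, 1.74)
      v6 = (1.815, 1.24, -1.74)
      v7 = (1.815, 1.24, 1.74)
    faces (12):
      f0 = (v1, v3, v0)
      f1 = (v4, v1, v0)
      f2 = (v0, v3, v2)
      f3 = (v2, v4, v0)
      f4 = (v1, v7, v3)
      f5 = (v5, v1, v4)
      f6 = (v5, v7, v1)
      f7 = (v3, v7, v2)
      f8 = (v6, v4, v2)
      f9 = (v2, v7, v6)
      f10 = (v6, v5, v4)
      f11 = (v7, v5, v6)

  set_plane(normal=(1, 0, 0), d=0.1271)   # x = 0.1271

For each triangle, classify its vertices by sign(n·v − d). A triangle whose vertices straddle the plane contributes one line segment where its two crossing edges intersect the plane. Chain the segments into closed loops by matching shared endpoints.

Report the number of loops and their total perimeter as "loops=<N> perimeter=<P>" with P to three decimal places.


Straddling triangles (8 of 12):
  (v4,v1,v0) [+--] → (0.1271, -1.24, -0.121848)–(0.1271, -1.24, -1.74)  len=1.6182
  (v2,v4,v0) [-+-] → (0.1271, -0.0868342, -1.74)–(0.1271, -1.24, -1.74)  len=1.1532
  (v1,v7,v3) [-+-] → (0.1271, 0.0868342, 1.74)–(0.1271, 1.24, 1.74)  len=1.1532
  (v5,v1,v4) [+-+] → (0.1271, -1.24, 1.74)–(0.1271, -1.24, -0.121848)  len=1.8618
  (v5,v7,v1) [++-] → (0.1271, 0.0868342, 1.74)–(0.1271, -1.24, 1.74)  len=1.3268
  (v3,v7,v2) [-+-] → (0.1271, 1.24, 1.74)–(0.1271, 1.24, 0.121848)  len=1.6182
  (v6,v4,v2) [++-] → (0.1271, -0.0868342, -1.74)–(0.1271, 1.24, -1.74)  len=1.3268
  (v2,v7,v6) [-++] → (0.1271, 1.24, 0.121848)–(0.1271, 1.24, -1.74)  len=1.8618

Chained into 1 loop(s):
  loop 1: 8 segments, perimeter = 11.9200
Total perimeter = 11.920

loops=1 perimeter=11.920


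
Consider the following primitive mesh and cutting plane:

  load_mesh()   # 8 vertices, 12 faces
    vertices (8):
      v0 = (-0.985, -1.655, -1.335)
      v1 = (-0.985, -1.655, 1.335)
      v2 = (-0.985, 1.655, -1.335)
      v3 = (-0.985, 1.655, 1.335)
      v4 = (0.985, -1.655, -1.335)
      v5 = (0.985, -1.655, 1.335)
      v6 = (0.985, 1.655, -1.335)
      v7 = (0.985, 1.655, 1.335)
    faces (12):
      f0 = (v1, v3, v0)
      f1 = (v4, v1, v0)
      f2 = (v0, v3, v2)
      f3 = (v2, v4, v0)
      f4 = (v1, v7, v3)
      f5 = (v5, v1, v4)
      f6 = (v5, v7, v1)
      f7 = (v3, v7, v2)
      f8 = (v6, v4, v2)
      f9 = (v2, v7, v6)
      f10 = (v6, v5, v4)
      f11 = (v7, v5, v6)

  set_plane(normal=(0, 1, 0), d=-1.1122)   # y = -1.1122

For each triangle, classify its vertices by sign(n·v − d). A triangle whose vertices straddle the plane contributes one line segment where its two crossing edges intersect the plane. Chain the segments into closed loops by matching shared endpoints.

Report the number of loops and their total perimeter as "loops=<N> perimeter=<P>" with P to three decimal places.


Straddling triangles (8 of 12):
  (v1,v3,v0) [-+-] → (-0.985, -1.1122, 1.335)–(-0.985, -1.1122, -0.897152)  len=2.2322
  (v0,v3,v2) [-++] → (-0.985, -1.1122, -0.897152)–(-0.985, -1.1122, -1.335)  len=0.4378
  (v2,v4,v0) [+--] → (0.661944, -1.1122, -1.335)–(-0.985, -1.1122, -1.335)  len=1.6469
  (v1,v7,v3) [-++] → (-0.661944, -1.1122, 1.335)–(-0.985, -1.1122, 1.335)  len=0.3231
  (v5,v7,v1) [-+-] → (0.985, -1.1122, 1.335)–(-0.661944, -1.1122, 1.335)  len=1.6469
  (v6,v4,v2) [+-+] → (0.985, -1.1122, -1.335)–(0.661944, -1.1122, -1.335)  len=0.3231
  (v6,v5,v4) [+--] → (0.985, -1.1122, 0.897152)–(0.985, -1.1122, -1.335)  len=2.2322
  (v7,v5,v6) [+-+] → (0.985, -1.1122, 1.335)–(0.985, -1.1122, 0.897152)  len=0.4378

Chained into 1 loop(s):
  loop 1: 8 segments, perimeter = 9.2800
Total perimeter = 9.280

loops=1 perimeter=9.280
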